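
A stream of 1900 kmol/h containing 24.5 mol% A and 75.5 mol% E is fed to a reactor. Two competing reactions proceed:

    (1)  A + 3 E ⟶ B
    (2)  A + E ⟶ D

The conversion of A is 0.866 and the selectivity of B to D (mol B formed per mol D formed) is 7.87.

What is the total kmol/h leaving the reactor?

Conversion of A: A consumed = 0.866 × 465.5 = 403.1 kmol/h = 1ξ₁ + 1ξ₂.
Selectivity: 1ξ₁ / (1ξ₂) = 7.87 → ξ₁ = 7.87 ξ₂.
Substitute: (1·7.87 + 1) ξ₂ = 403.1 → ξ₂ = 45.45 kmol/h, ξ₁ = 357.7 kmol/h.
Outlet amounts (n = n₀ + Σ ν·ξ):
  A: 465.5 − 1(357.7) − 1(45.45) = 62.38
  E: 1434 − 3(357.7) − 1(45.45) = 316
  B: 0 + 1(357.7) = 357.7
  D: 0 + 1(45.45) = 45.45
Total out = 62.38 + 316 + 357.7 + 45.45 = 781.5 kmol/h.

782 kmol/h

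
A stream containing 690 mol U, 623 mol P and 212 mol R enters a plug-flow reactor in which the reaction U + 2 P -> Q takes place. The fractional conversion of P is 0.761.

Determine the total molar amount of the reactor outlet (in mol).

1050 mol

P reacted = 0.761 × 623 = 474.1 mol; ν_P = −2, so ξ = 474.1/2 = 237.1 mol.
Outlet amounts (n = n₀ + ν ξ):
  U: 690 − 1(237.1) = 452.9
  P: 623 − 2(237.1) = 148.9
  Q: 0 + 1(237.1) = 237.1
  R: 212 (inert)
Total out = 452.9 + 148.9 + 237.1 + 212 = 1051 mol.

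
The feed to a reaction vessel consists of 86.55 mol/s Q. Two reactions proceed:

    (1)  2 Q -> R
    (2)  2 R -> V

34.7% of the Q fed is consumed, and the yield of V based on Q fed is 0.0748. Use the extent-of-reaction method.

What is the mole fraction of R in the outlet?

Conversion of Q: Q consumed = 2ξ₁ = 0.347 × 86.55 → ξ₁ = 15.02 mol/s.
Yield of V: 1ξ₂ / 86.55 = 0.0748 → ξ₂ = 6.474 mol/s.
Outlet amounts (n = n₀ + Σ ν·ξ):
  Q: 86.55 − 2(15.02) = 56.52
  R: 0 + 1(15.02) − 2(6.474) = 2.069
  V: 0 + 1(6.474) = 6.474
Total out = 65.06 mol/s; y_R = 2.069 / 65.06 = 0.03179.

0.0318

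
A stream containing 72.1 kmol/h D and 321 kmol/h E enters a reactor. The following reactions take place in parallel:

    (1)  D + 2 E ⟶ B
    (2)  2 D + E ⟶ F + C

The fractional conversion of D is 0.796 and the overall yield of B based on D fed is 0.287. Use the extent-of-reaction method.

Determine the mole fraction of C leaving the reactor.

0.055

Yield of B: 1ξ₁ / 72.1 = 0.287 → ξ₁ = 20.69 kmol/h.
Conversion of D: 1ξ₁ + 2ξ₂ = 0.796 × 72.1 = 57.39 → ξ₂ = 18.35 kmol/h.
Outlet amounts (n = n₀ + Σ ν·ξ):
  D: 72.1 − 1(20.69) − 2(18.35) = 14.71
  E: 321 − 2(20.69) − 1(18.35) = 261.3
  B: 0 + 1(20.69) = 20.69
  F: 0 + 1(18.35) = 18.35
  C: 0 + 1(18.35) = 18.35
Total out = 333.4 kmol/h; y_C = 18.35 / 333.4 = 0.05504.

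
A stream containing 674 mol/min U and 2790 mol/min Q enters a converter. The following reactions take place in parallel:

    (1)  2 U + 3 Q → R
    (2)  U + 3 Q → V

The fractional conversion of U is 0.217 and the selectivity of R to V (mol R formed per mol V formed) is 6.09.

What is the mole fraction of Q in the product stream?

Conversion of U: U consumed = 0.217 × 674 = 146.3 mol/min = 2ξ₁ + 1ξ₂.
Selectivity: 1ξ₁ / (1ξ₂) = 6.09 → ξ₁ = 6.09 ξ₂.
Substitute: (2·6.09 + 1) ξ₂ = 146.3 → ξ₂ = 11.1 mol/min, ξ₁ = 67.58 mol/min.
Outlet amounts (n = n₀ + Σ ν·ξ):
  U: 674 − 2(67.58) − 1(11.1) = 527.7
  Q: 2790 − 3(67.58) − 3(11.1) = 2554
  R: 0 + 1(67.58) = 67.58
  V: 0 + 1(11.1) = 11.1
Total out = 3160 mol/min; y_Q = 2554 / 3160 = 0.8081.

0.808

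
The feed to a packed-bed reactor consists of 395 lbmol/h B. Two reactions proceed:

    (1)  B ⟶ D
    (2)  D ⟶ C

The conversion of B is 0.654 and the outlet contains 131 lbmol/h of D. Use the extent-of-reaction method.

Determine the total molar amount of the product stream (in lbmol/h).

Conversion of B: B consumed = 1ξ₁ = 0.654 × 395 → ξ₁ = 258.3 lbmol/h.
D balance: n_D = 0 + 1ξ₁ − 1ξ₂ = 131 → ξ₂ = (1·258.3 − 131)/1 = 127.3 lbmol/h.
Outlet amounts (n = n₀ + Σ ν·ξ):
  B: 395 − 1(258.3) = 136.7
  D: 0 + 1(258.3) − 1(127.3) = 131
  C: 0 + 1(127.3) = 127.3
Total out = 136.7 + 131 + 127.3 = 395 lbmol/h.

395 lbmol/h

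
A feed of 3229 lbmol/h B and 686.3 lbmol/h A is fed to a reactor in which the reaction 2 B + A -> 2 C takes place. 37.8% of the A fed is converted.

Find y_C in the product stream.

0.142

A reacted = 0.378 × 686.3 = 259.4 lbmol/h; ν_A = −1, so ξ = 259.4/1 = 259.4 lbmol/h.
Outlet amounts (n = n₀ + ν ξ):
  B: 3229 − 2(259.4) = 2710
  A: 686.3 − 1(259.4) = 426.9
  C: 0 + 2(259.4) = 518.8
Total out = 3656 lbmol/h; y_C = 518.8 / 3656 = 0.1419.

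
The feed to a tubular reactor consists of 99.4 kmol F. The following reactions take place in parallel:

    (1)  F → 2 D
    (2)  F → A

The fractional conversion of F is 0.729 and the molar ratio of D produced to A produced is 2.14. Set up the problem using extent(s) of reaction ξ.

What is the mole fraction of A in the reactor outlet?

0.256

Conversion of F: F consumed = 0.729 × 99.4 = 72.46 kmol = 1ξ₁ + 1ξ₂.
Selectivity: 2ξ₁ / (1ξ₂) = 2.14 → ξ₁ = 1.07 ξ₂.
Substitute: (1·1.07 + 1) ξ₂ = 72.46 → ξ₂ = 35.01 kmol, ξ₁ = 37.46 kmol.
Outlet amounts (n = n₀ + Σ ν·ξ):
  F: 99.4 − 1(37.46) − 1(35.01) = 26.94
  D: 0 + 2(37.46) = 74.91
  A: 0 + 1(35.01) = 35.01
Total out = 136.9 kmol; y_A = 35.01 / 136.9 = 0.2558.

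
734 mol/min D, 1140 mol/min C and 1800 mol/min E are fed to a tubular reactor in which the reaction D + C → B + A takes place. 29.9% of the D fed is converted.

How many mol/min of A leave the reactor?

D reacted = 0.299 × 734 = 219.5 mol/min; ν_D = −1, so ξ = 219.5/1 = 219.5 mol/min.
Outlet amounts (n = n₀ + ν ξ):
  D: 734 − 1(219.5) = 514.5
  C: 1140 − 1(219.5) = 920.5
  B: 0 + 1(219.5) = 219.5
  A: 0 + 1(219.5) = 219.5
  E: 1800 (inert)

219 mol/min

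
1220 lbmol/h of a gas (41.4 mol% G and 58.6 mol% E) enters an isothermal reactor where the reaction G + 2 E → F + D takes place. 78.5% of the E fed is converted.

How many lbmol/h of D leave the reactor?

281 lbmol/h

E reacted = 0.785 × 714.9 = 561.2 lbmol/h; ν_E = −2, so ξ = 561.2/2 = 280.6 lbmol/h.
Outlet amounts (n = n₀ + ν ξ):
  G: 505.1 − 1(280.6) = 224.5
  E: 714.9 − 2(280.6) = 153.7
  F: 0 + 1(280.6) = 280.6
  D: 0 + 1(280.6) = 280.6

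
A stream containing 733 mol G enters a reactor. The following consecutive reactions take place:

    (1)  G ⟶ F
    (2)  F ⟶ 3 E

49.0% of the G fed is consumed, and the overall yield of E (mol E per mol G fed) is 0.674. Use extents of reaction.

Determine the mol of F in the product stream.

194 mol

Conversion of G: G consumed = 1ξ₁ = 0.49 × 733 → ξ₁ = 359.2 mol.
Yield of E: 3ξ₂ / 733 = 0.674 → ξ₂ = 164.7 mol.
Outlet amounts (n = n₀ + Σ ν·ξ):
  G: 733 − 1(359.2) = 373.8
  F: 0 + 1(359.2) − 1(164.7) = 194.5
  E: 0 + 3(164.7) = 494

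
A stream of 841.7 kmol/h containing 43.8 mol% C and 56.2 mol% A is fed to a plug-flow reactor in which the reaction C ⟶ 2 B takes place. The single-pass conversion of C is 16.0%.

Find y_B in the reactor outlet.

C reacted = 0.16 × 368.7 = 58.99 kmol/h; ν_C = −1, so ξ = 58.99/1 = 58.99 kmol/h.
Outlet amounts (n = n₀ + ν ξ):
  C: 368.7 − 1(58.99) = 309.7
  B: 0 + 2(58.99) = 118
  A: 473 (inert)
Total out = 900.7 kmol/h; y_B = 118 / 900.7 = 0.131.

0.131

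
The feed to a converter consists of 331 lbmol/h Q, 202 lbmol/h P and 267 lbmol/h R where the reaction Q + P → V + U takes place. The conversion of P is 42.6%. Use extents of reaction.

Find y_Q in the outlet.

0.306

P reacted = 0.426 × 202 = 86.05 lbmol/h; ν_P = −1, so ξ = 86.05/1 = 86.05 lbmol/h.
Outlet amounts (n = n₀ + ν ξ):
  Q: 331 − 1(86.05) = 244.9
  P: 202 − 1(86.05) = 115.9
  V: 0 + 1(86.05) = 86.05
  U: 0 + 1(86.05) = 86.05
  R: 267 (inert)
Total out = 800 lbmol/h; y_Q = 244.9 / 800 = 0.3062.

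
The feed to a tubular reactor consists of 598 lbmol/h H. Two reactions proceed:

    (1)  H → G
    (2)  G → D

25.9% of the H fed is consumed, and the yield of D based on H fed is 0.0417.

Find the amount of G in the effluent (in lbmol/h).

Conversion of H: H consumed = 1ξ₁ = 0.259 × 598 → ξ₁ = 154.9 lbmol/h.
Yield of D: 1ξ₂ / 598 = 0.0417 → ξ₂ = 24.94 lbmol/h.
Outlet amounts (n = n₀ + Σ ν·ξ):
  H: 598 − 1(154.9) = 443.1
  G: 0 + 1(154.9) − 1(24.94) = 129.9
  D: 0 + 1(24.94) = 24.94

130 lbmol/h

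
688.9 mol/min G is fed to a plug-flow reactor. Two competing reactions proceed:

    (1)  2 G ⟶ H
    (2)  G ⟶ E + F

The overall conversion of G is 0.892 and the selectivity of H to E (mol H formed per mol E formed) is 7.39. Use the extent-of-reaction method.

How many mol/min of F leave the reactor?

38.9 mol/min

Conversion of G: G consumed = 0.892 × 688.9 = 614.5 mol/min = 2ξ₁ + 1ξ₂.
Selectivity: 1ξ₁ / (1ξ₂) = 7.39 → ξ₁ = 7.39 ξ₂.
Substitute: (2·7.39 + 1) ξ₂ = 614.5 → ξ₂ = 38.94 mol/min, ξ₁ = 287.8 mol/min.
Outlet amounts (n = n₀ + Σ ν·ξ):
  G: 688.9 − 2(287.8) − 1(38.94) = 74.4
  H: 0 + 1(287.8) = 287.8
  E: 0 + 1(38.94) = 38.94
  F: 0 + 1(38.94) = 38.94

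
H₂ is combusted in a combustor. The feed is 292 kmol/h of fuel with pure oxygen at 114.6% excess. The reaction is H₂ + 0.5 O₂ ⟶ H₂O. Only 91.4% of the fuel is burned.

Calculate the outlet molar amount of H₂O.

Stoichiometric O₂ = 0.5 × 292 = 146 kmol/h; O₂ fed = 146 × 2.146 = 313.3 kmol/h.
Fuel reacted = 0.914 × 292 → ξ = 266.9 kmol/h.
Outlet (n = n₀ + ν ξ):
  H₂: 292 − 1(266.9) = 25.11
  O₂: 313.3 − 0.5(266.9) = 179.9
  H₂O: 0 + 1(266.9) = 266.9

267 kmol/h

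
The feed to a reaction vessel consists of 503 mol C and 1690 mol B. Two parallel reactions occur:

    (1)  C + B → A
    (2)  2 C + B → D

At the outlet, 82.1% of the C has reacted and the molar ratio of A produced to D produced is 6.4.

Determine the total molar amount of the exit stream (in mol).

1780 mol

Conversion of C: C consumed = 0.821 × 503 = 413 mol = 1ξ₁ + 2ξ₂.
Selectivity: 1ξ₁ / (1ξ₂) = 6.4 → ξ₁ = 6.4 ξ₂.
Substitute: (1·6.4 + 2) ξ₂ = 413 → ξ₂ = 49.16 mol, ξ₁ = 314.6 mol.
Outlet amounts (n = n₀ + Σ ν·ξ):
  C: 503 − 1(314.6) − 2(49.16) = 90.04
  B: 1690 − 1(314.6) − 1(49.16) = 1326
  A: 0 + 1(314.6) = 314.6
  D: 0 + 1(49.16) = 49.16
Total out = 90.04 + 1326 + 314.6 + 49.16 = 1780 mol.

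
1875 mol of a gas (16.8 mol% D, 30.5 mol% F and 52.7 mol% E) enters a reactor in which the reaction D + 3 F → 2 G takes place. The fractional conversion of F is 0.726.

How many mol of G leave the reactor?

277 mol

F reacted = 0.726 × 571.9 = 415.2 mol; ν_F = −3, so ξ = 415.2/3 = 138.4 mol.
Outlet amounts (n = n₀ + ν ξ):
  D: 315 − 1(138.4) = 176.6
  F: 571.9 − 3(138.4) = 156.7
  G: 0 + 2(138.4) = 276.8
  E: 988.1 (inert)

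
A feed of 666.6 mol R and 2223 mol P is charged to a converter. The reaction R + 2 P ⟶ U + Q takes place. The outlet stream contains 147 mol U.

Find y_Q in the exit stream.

0.0536

For U: n = n₀ + 1ξ → 147 = 0 + 1ξ, giving ξ = 147 mol.
Outlet amounts (n = n₀ + ν ξ):
  R: 666.6 − 1(147) = 519.6
  P: 2223 − 2(147) = 1929
  U: 0 + 1(147) = 147
  Q: 0 + 1(147) = 147
Total out = 2743 mol; y_Q = 147 / 2743 = 0.0536.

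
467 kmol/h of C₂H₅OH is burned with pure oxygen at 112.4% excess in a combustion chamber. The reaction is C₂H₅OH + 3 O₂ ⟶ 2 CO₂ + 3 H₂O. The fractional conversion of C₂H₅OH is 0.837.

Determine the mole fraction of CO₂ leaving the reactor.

Stoichiometric O₂ = 3 × 467 = 1401 kmol/h; O₂ fed = 1401 × 2.124 = 2976 kmol/h.
Fuel reacted = 0.837 × 467 → ξ = 390.9 kmol/h.
Outlet (n = n₀ + ν ξ):
  C₂H₅OH: 467 − 1(390.9) = 76.12
  O₂: 2976 − 3(390.9) = 1803
  CO₂: 0 + 2(390.9) = 781.8
  H₂O: 0 + 3(390.9) = 1173
Total out = 3834 kmol/h; y_CO₂ = 781.8 / 3834 = 0.2039.

0.204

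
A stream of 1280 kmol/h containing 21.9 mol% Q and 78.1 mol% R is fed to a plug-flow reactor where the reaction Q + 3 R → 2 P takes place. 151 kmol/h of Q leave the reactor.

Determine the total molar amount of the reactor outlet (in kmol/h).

1020 kmol/h

For Q: n = n₀ − 1ξ → 151 = 280.3 − 1ξ, giving ξ = 129.3 kmol/h.
Outlet amounts (n = n₀ + ν ξ):
  Q: 280.3 − 1(129.3) = 151
  R: 999.7 − 3(129.3) = 611.7
  P: 0 + 2(129.3) = 258.6
Total out = 151 + 611.7 + 258.6 = 1021 kmol/h.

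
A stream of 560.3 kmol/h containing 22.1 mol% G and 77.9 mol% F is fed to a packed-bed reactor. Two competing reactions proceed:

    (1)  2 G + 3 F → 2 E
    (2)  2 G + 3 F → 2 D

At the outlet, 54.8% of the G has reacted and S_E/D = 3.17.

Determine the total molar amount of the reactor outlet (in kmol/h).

459 kmol/h

Conversion of G: G consumed = 0.548 × 123.8 = 67.86 kmol/h = 2ξ₁ + 2ξ₂.
Selectivity: 2ξ₁ / (2ξ₂) = 3.17 → ξ₁ = 3.17 ξ₂.
Substitute: (2·3.17 + 2) ξ₂ = 67.86 → ξ₂ = 8.136 kmol/h, ξ₁ = 25.79 kmol/h.
Outlet amounts (n = n₀ + Σ ν·ξ):
  G: 123.8 − 2(25.79) − 2(8.136) = 55.97
  F: 436.5 − 3(25.79) − 3(8.136) = 334.7
  E: 0 + 2(25.79) = 51.58
  D: 0 + 2(8.136) = 16.27
Total out = 55.97 + 334.7 + 51.58 + 16.27 = 458.5 kmol/h.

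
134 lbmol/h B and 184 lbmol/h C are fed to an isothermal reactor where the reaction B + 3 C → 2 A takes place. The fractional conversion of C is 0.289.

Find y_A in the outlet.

C reacted = 0.289 × 184 = 53.18 lbmol/h; ν_C = −3, so ξ = 53.18/3 = 17.73 lbmol/h.
Outlet amounts (n = n₀ + ν ξ):
  B: 134 − 1(17.73) = 116.3
  C: 184 − 3(17.73) = 130.8
  A: 0 + 2(17.73) = 35.45
Total out = 282.5 lbmol/h; y_A = 35.45 / 282.5 = 0.1255.

0.125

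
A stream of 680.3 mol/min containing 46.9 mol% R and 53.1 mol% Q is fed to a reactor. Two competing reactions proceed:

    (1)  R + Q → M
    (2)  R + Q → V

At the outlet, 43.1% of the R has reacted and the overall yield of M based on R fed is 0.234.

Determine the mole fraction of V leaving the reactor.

Yield of M: 1ξ₁ / 319.1 = 0.234 → ξ₁ = 74.66 mol/min.
Conversion of R: 1ξ₁ + 1ξ₂ = 0.431 × 319.1 = 137.5 → ξ₂ = 62.85 mol/min.
Outlet amounts (n = n₀ + Σ ν·ξ):
  R: 319.1 − 1(74.66) − 1(62.85) = 181.5
  Q: 361.2 − 1(74.66) − 1(62.85) = 223.7
  M: 0 + 1(74.66) = 74.66
  V: 0 + 1(62.85) = 62.85
Total out = 542.8 mol/min; y_V = 62.85 / 542.8 = 0.1158.

0.116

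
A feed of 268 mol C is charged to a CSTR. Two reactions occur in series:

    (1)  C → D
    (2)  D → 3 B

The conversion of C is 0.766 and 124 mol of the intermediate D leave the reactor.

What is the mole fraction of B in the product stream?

Conversion of C: C consumed = 1ξ₁ = 0.766 × 268 → ξ₁ = 205.3 mol.
D balance: n_D = 0 + 1ξ₁ − 1ξ₂ = 124 → ξ₂ = (1·205.3 − 124)/1 = 81.29 mol.
Outlet amounts (n = n₀ + Σ ν·ξ):
  C: 268 − 1(205.3) = 62.71
  D: 0 + 1(205.3) − 1(81.29) = 124
  B: 0 + 3(81.29) = 243.9
Total out = 430.6 mol; y_B = 243.9 / 430.6 = 0.5664.

0.566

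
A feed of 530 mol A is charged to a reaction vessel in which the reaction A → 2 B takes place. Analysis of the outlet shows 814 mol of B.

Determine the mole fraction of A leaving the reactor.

For B: n = n₀ + 2ξ → 814 = 0 + 2ξ, giving ξ = 407 mol.
Outlet amounts (n = n₀ + ν ξ):
  A: 530 − 1(407) = 123
  B: 0 + 2(407) = 814
Total out = 937 mol; y_A = 123 / 937 = 0.1313.

0.131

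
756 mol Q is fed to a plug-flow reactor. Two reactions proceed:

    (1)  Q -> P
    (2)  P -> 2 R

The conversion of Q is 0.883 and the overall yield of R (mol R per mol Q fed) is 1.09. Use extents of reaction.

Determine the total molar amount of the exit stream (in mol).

Conversion of Q: Q consumed = 1ξ₁ = 0.883 × 756 → ξ₁ = 667.5 mol.
Yield of R: 2ξ₂ / 756 = 1.09 → ξ₂ = 412 mol.
Outlet amounts (n = n₀ + Σ ν·ξ):
  Q: 756 − 1(667.5) = 88.45
  P: 0 + 1(667.5) − 1(412) = 255.5
  R: 0 + 2(412) = 824
Total out = 88.45 + 255.5 + 824 = 1168 mol.

1170 mol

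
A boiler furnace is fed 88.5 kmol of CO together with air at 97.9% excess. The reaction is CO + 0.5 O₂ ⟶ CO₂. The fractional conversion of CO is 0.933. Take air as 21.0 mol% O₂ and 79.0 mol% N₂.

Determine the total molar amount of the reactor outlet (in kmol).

Stoichiometric O₂ = 0.5 × 88.5 = 44.25 kmol; O₂ fed = 44.25 × 1.979 = 87.57 kmol.
N₂ fed = 87.57 × 79/21 = 329.4 kmol.
Fuel reacted = 0.933 × 88.5 → ξ = 82.57 kmol.
Outlet (n = n₀ + ν ξ):
  CO: 88.5 − 1(82.57) = 5.929
  O₂: 87.57 − 0.5(82.57) = 46.29
  N₂: 329.4 (inert)
  CO₂: 0 + 1(82.57) = 82.57
Total out = 5.929 + 46.29 + 329.4 + 82.57 = 464.2 kmol.

464 kmol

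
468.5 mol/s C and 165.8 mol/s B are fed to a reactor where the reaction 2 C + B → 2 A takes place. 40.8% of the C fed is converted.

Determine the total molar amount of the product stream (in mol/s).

C reacted = 0.408 × 468.5 = 191.1 mol/s; ν_C = −2, so ξ = 191.1/2 = 95.57 mol/s.
Outlet amounts (n = n₀ + ν ξ):
  C: 468.5 − 2(95.57) = 277.4
  B: 165.8 − 1(95.57) = 70.23
  A: 0 + 2(95.57) = 191.1
Total out = 277.4 + 70.23 + 191.1 = 538.7 mol/s.

539 mol/s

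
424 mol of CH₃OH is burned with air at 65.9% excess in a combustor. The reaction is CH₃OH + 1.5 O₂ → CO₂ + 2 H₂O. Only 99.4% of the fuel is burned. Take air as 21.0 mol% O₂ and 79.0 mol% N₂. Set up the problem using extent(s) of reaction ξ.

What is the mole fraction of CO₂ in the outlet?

0.0745

Stoichiometric O₂ = 1.5 × 424 = 636 mol; O₂ fed = 636 × 1.659 = 1055 mol.
N₂ fed = 1055 × 79/21 = 3969 mol.
Fuel reacted = 0.994 × 424 → ξ = 421.5 mol.
Outlet (n = n₀ + ν ξ):
  CH₃OH: 424 − 1(421.5) = 2.544
  O₂: 1055 − 1.5(421.5) = 422.9
  N₂: 3969 (inert)
  CO₂: 0 + 1(421.5) = 421.5
  H₂O: 0 + 2(421.5) = 842.9
Total out = 5659 mol; y_CO₂ = 421.5 / 5659 = 0.07447.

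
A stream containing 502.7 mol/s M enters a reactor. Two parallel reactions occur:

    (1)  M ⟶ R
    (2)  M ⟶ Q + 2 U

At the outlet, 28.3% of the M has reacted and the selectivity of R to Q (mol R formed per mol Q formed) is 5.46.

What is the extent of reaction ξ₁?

ξ₁ = 120 mol/s

Conversion of M: M consumed = 0.283 × 502.7 = 142.3 mol/s = 1ξ₁ + 1ξ₂.
Selectivity: 1ξ₁ / (1ξ₂) = 5.46 → ξ₁ = 5.46 ξ₂.
Substitute: (1·5.46 + 1) ξ₂ = 142.3 → ξ₂ = 22.02 mol/s, ξ₁ = 120.2 mol/s.
Outlet amounts (n = n₀ + Σ ν·ξ):
  M: 502.7 − 1(120.2) − 1(22.02) = 360.4
  R: 0 + 1(120.2) = 120.2
  Q: 0 + 1(22.02) = 22.02
  U: 0 + 2(22.02) = 44.04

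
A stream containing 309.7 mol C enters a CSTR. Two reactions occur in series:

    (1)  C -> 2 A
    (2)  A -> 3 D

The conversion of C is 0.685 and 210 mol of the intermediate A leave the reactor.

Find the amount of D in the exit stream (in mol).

Conversion of C: C consumed = 1ξ₁ = 0.685 × 309.7 → ξ₁ = 212.1 mol.
A balance: n_A = 0 + 2ξ₁ − 1ξ₂ = 210 → ξ₂ = (2·212.1 − 210)/1 = 214.3 mol.
Outlet amounts (n = n₀ + Σ ν·ξ):
  C: 309.7 − 1(212.1) = 97.56
  A: 0 + 2(212.1) − 1(214.3) = 210
  D: 0 + 3(214.3) = 642.9

643 mol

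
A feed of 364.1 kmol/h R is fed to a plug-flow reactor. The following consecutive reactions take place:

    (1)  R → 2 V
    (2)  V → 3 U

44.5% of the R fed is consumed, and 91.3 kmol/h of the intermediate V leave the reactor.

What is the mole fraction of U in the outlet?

Conversion of R: R consumed = 1ξ₁ = 0.445 × 364.1 → ξ₁ = 162 kmol/h.
V balance: n_V = 0 + 2ξ₁ − 1ξ₂ = 91.3 → ξ₂ = (2·162 − 91.3)/1 = 232.7 kmol/h.
Outlet amounts (n = n₀ + Σ ν·ξ):
  R: 364.1 − 1(162) = 202.1
  V: 0 + 2(162) − 1(232.7) = 91.3
  U: 0 + 3(232.7) = 698.2
Total out = 991.6 kmol/h; y_U = 698.2 / 991.6 = 0.7041.

0.704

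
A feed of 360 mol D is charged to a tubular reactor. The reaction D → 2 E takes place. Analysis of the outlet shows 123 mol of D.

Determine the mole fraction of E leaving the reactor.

0.794

For D: n = n₀ − 1ξ → 123 = 360 − 1ξ, giving ξ = 237 mol.
Outlet amounts (n = n₀ + ν ξ):
  D: 360 − 1(237) = 123
  E: 0 + 2(237) = 474
Total out = 597 mol; y_E = 474 / 597 = 0.794.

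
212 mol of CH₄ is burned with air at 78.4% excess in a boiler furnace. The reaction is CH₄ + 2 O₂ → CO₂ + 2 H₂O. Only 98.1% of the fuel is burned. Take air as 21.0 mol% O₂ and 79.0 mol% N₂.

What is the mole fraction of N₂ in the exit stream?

0.746

Stoichiometric O₂ = 2 × 212 = 424 mol; O₂ fed = 424 × 1.784 = 756.4 mol.
N₂ fed = 756.4 × 79/21 = 2846 mol.
Fuel reacted = 0.981 × 212 → ξ = 208 mol.
Outlet (n = n₀ + ν ξ):
  CH₄: 212 − 1(208) = 4.028
  O₂: 756.4 − 2(208) = 340.5
  N₂: 2846 (inert)
  CO₂: 0 + 1(208) = 208
  H₂O: 0 + 2(208) = 415.9
Total out = 3814 mol; y_N₂ = 2846 / 3814 = 0.7461.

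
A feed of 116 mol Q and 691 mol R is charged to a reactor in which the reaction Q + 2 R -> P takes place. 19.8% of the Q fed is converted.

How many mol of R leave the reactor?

Q reacted = 0.198 × 116 = 22.97 mol; ν_Q = −1, so ξ = 22.97/1 = 22.97 mol.
Outlet amounts (n = n₀ + ν ξ):
  Q: 116 − 1(22.97) = 93.03
  R: 691 − 2(22.97) = 645.1
  P: 0 + 1(22.97) = 22.97

645 mol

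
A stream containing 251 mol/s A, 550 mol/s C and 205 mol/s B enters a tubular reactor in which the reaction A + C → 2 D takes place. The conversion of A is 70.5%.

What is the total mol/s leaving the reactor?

1010 mol/s

A reacted = 0.705 × 251 = 177 mol/s; ν_A = −1, so ξ = 177/1 = 177 mol/s.
Outlet amounts (n = n₀ + ν ξ):
  A: 251 − 1(177) = 74.05
  C: 550 − 1(177) = 373
  D: 0 + 2(177) = 353.9
  B: 205 (inert)
Total out = 74.05 + 373 + 353.9 + 205 = 1006 mol/s.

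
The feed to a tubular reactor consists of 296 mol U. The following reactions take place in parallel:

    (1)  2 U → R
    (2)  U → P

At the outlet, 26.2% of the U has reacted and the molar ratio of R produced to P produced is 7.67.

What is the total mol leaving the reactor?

260 mol

Conversion of U: U consumed = 0.262 × 296 = 77.55 mol = 2ξ₁ + 1ξ₂.
Selectivity: 1ξ₁ / (1ξ₂) = 7.67 → ξ₁ = 7.67 ξ₂.
Substitute: (2·7.67 + 1) ξ₂ = 77.55 → ξ₂ = 4.746 mol, ξ₁ = 36.4 mol.
Outlet amounts (n = n₀ + Σ ν·ξ):
  U: 296 − 2(36.4) − 1(4.746) = 218.4
  R: 0 + 1(36.4) = 36.4
  P: 0 + 1(4.746) = 4.746
Total out = 218.4 + 36.4 + 4.746 = 259.6 mol.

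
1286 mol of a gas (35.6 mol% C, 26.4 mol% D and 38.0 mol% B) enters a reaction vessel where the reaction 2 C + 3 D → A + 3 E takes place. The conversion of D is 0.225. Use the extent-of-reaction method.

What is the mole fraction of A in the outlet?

0.0202

D reacted = 0.225 × 339.5 = 76.39 mol; ν_D = −3, so ξ = 76.39/3 = 25.46 mol.
Outlet amounts (n = n₀ + ν ξ):
  C: 457.8 − 2(25.46) = 406.9
  D: 339.5 − 3(25.46) = 263.1
  A: 0 + 1(25.46) = 25.46
  E: 0 + 3(25.46) = 76.39
  B: 488.7 (inert)
Total out = 1261 mol; y_A = 25.46 / 1261 = 0.0202.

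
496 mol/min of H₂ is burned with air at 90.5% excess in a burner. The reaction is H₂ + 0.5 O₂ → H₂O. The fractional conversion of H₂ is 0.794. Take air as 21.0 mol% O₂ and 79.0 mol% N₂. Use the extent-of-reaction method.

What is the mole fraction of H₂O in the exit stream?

0.155

Stoichiometric O₂ = 0.5 × 496 = 248 mol/min; O₂ fed = 248 × 1.905 = 472.4 mol/min.
N₂ fed = 472.4 × 79/21 = 1777 mol/min.
Fuel reacted = 0.794 × 496 → ξ = 393.8 mol/min.
Outlet (n = n₀ + ν ξ):
  H₂: 496 − 1(393.8) = 102.2
  O₂: 472.4 − 0.5(393.8) = 275.5
  N₂: 1777 (inert)
  H₂O: 0 + 1(393.8) = 393.8
Total out = 2549 mol/min; y_H₂O = 393.8 / 2549 = 0.1545.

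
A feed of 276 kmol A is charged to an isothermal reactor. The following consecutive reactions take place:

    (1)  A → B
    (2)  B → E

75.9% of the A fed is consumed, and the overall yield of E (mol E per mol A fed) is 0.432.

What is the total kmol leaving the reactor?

276 kmol

Conversion of A: A consumed = 1ξ₁ = 0.759 × 276 → ξ₁ = 209.5 kmol.
Yield of E: 1ξ₂ / 276 = 0.432 → ξ₂ = 119.2 kmol.
Outlet amounts (n = n₀ + Σ ν·ξ):
  A: 276 − 1(209.5) = 66.52
  B: 0 + 1(209.5) − 1(119.2) = 90.25
  E: 0 + 1(119.2) = 119.2
Total out = 66.52 + 90.25 + 119.2 = 276 kmol.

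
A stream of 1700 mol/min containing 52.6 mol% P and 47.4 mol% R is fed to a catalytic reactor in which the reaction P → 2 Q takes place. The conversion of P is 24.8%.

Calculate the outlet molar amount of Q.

444 mol/min

P reacted = 0.248 × 894.2 = 221.8 mol/min; ν_P = −1, so ξ = 221.8/1 = 221.8 mol/min.
Outlet amounts (n = n₀ + ν ξ):
  P: 894.2 − 1(221.8) = 672.4
  Q: 0 + 2(221.8) = 443.5
  R: 805.8 (inert)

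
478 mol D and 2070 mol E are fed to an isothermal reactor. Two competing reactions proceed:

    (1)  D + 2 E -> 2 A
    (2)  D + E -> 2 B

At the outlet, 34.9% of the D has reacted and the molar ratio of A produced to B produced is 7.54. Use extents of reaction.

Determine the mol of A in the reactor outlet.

295 mol

Conversion of D: D consumed = 0.349 × 478 = 166.8 mol = 1ξ₁ + 1ξ₂.
Selectivity: 2ξ₁ / (2ξ₂) = 7.54 → ξ₁ = 7.54 ξ₂.
Substitute: (1·7.54 + 1) ξ₂ = 166.8 → ξ₂ = 19.53 mol, ξ₁ = 147.3 mol.
Outlet amounts (n = n₀ + Σ ν·ξ):
  D: 478 − 1(147.3) − 1(19.53) = 311.2
  E: 2070 − 2(147.3) − 1(19.53) = 1756
  A: 0 + 2(147.3) = 294.6
  B: 0 + 2(19.53) = 39.07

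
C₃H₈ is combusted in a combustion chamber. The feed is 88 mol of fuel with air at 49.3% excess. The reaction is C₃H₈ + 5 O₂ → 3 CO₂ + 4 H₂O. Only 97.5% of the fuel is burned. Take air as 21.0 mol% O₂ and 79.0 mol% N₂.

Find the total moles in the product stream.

3300 mol

Stoichiometric O₂ = 5 × 88 = 440 mol; O₂ fed = 440 × 1.493 = 656.9 mol.
N₂ fed = 656.9 × 79/21 = 2471 mol.
Fuel reacted = 0.975 × 88 → ξ = 85.8 mol.
Outlet (n = n₀ + ν ξ):
  C₃H₈: 88 − 1(85.8) = 2.2
  O₂: 656.9 − 5(85.8) = 227.9
  N₂: 2471 (inert)
  CO₂: 0 + 3(85.8) = 257.4
  H₂O: 0 + 4(85.8) = 343.2
Total out = 2.2 + 227.9 + 2471 + 257.4 + 343.2 = 3302 mol.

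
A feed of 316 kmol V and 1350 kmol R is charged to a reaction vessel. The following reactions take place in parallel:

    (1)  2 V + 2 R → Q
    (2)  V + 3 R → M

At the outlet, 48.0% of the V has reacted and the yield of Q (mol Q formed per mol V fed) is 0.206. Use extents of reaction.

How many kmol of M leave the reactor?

21.5 kmol

Yield of Q: 1ξ₁ / 316 = 0.206 → ξ₁ = 65.1 kmol.
Conversion of V: 2ξ₁ + 1ξ₂ = 0.48 × 316 = 151.7 → ξ₂ = 21.49 kmol.
Outlet amounts (n = n₀ + Σ ν·ξ):
  V: 316 − 2(65.1) − 1(21.49) = 164.3
  R: 1350 − 2(65.1) − 3(21.49) = 1155
  Q: 0 + 1(65.1) = 65.1
  M: 0 + 1(21.49) = 21.49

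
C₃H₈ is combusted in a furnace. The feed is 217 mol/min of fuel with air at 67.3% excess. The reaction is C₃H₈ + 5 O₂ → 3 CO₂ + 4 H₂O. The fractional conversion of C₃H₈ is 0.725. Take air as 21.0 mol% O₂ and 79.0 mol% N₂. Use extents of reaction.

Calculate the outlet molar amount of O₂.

Stoichiometric O₂ = 5 × 217 = 1085 mol/min; O₂ fed = 1085 × 1.673 = 1815 mol/min.
N₂ fed = 1815 × 79/21 = 6829 mol/min.
Fuel reacted = 0.725 × 217 → ξ = 157.3 mol/min.
Outlet (n = n₀ + ν ξ):
  C₃H₈: 217 − 1(157.3) = 59.68
  O₂: 1815 − 5(157.3) = 1029
  N₂: 6829 (inert)
  CO₂: 0 + 3(157.3) = 472
  H₂O: 0 + 4(157.3) = 629.3

1030 mol/min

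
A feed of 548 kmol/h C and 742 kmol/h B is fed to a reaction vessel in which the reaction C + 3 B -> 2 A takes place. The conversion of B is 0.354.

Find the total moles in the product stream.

B reacted = 0.354 × 742 = 262.7 kmol/h; ν_B = −3, so ξ = 262.7/3 = 87.56 kmol/h.
Outlet amounts (n = n₀ + ν ξ):
  C: 548 − 1(87.56) = 460.4
  B: 742 − 3(87.56) = 479.3
  A: 0 + 2(87.56) = 175.1
Total out = 460.4 + 479.3 + 175.1 = 1115 kmol/h.

1110 kmol/h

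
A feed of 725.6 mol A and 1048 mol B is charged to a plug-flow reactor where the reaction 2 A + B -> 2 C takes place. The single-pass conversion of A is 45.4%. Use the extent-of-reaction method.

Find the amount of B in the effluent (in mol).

883 mol

A reacted = 0.454 × 725.6 = 329.4 mol; ν_A = −2, so ξ = 329.4/2 = 164.7 mol.
Outlet amounts (n = n₀ + ν ξ):
  A: 725.6 − 2(164.7) = 396.2
  B: 1048 − 1(164.7) = 883.3
  C: 0 + 2(164.7) = 329.4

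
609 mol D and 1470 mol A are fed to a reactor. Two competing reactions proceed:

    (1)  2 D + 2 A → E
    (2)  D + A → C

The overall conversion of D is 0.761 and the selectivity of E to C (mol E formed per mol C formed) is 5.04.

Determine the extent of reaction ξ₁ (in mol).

ξ₁ = 211 mol

Conversion of D: D consumed = 0.761 × 609 = 463.4 mol = 2ξ₁ + 1ξ₂.
Selectivity: 1ξ₁ / (1ξ₂) = 5.04 → ξ₁ = 5.04 ξ₂.
Substitute: (2·5.04 + 1) ξ₂ = 463.4 → ξ₂ = 41.83 mol, ξ₁ = 210.8 mol.
Outlet amounts (n = n₀ + Σ ν·ξ):
  D: 609 − 2(210.8) − 1(41.83) = 145.6
  A: 1470 − 2(210.8) − 1(41.83) = 1007
  E: 0 + 1(210.8) = 210.8
  C: 0 + 1(41.83) = 41.83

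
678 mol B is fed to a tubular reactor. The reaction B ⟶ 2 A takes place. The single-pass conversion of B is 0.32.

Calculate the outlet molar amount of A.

B reacted = 0.32 × 678 = 217 mol; ν_B = −1, so ξ = 217/1 = 217 mol.
Outlet amounts (n = n₀ + ν ξ):
  B: 678 − 1(217) = 461
  A: 0 + 2(217) = 433.9

434 mol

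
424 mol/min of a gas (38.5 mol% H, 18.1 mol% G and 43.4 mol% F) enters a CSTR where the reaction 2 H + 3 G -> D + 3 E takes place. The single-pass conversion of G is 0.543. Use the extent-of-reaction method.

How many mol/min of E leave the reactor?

G reacted = 0.543 × 76.74 = 41.67 mol/min; ν_G = −3, so ξ = 41.67/3 = 13.89 mol/min.
Outlet amounts (n = n₀ + ν ξ):
  H: 163.2 − 2(13.89) = 135.5
  G: 76.74 − 3(13.89) = 35.07
  D: 0 + 1(13.89) = 13.89
  E: 0 + 3(13.89) = 41.67
  F: 184 (inert)

41.7 mol/min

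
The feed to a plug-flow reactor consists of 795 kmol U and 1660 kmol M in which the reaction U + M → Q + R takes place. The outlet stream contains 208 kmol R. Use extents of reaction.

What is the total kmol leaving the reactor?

2460 kmol

For R: n = n₀ + 1ξ → 208 = 0 + 1ξ, giving ξ = 208 kmol.
Outlet amounts (n = n₀ + ν ξ):
  U: 795 − 1(208) = 587
  M: 1660 − 1(208) = 1452
  Q: 0 + 1(208) = 208
  R: 0 + 1(208) = 208
Total out = 587 + 1452 + 208 + 208 = 2455 kmol.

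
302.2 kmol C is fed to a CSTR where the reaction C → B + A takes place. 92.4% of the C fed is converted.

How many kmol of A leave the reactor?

279 kmol

C reacted = 0.924 × 302.2 = 279.2 kmol; ν_C = −1, so ξ = 279.2/1 = 279.2 kmol.
Outlet amounts (n = n₀ + ν ξ):
  C: 302.2 − 1(279.2) = 22.97
  B: 0 + 1(279.2) = 279.2
  A: 0 + 1(279.2) = 279.2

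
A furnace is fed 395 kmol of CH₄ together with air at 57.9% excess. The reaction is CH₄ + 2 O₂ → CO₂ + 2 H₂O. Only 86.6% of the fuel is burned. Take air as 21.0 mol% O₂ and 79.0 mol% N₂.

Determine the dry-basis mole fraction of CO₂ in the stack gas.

Stoichiometric O₂ = 2 × 395 = 790 kmol; O₂ fed = 790 × 1.579 = 1247 kmol.
N₂ fed = 1247 × 79/21 = 4693 kmol.
Fuel reacted = 0.866 × 395 → ξ = 342.1 kmol.
Outlet (n = n₀ + ν ξ):
  CH₄: 395 − 1(342.1) = 52.93
  O₂: 1247 − 2(342.1) = 563.3
  N₂: 4693 (inert)
  CO₂: 0 + 1(342.1) = 342.1
  H₂O: 0 + 2(342.1) = 684.1
Dry total = 5651 kmol; y_CO₂ (dry) = 342.1 / 5651 = 0.06053.

0.0605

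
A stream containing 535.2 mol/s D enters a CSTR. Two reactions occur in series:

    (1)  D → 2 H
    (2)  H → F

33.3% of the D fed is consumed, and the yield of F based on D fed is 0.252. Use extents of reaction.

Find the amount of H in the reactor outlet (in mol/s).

222 mol/s

Conversion of D: D consumed = 1ξ₁ = 0.333 × 535.2 → ξ₁ = 178.2 mol/s.
Yield of F: 1ξ₂ / 535.2 = 0.252 → ξ₂ = 134.9 mol/s.
Outlet amounts (n = n₀ + Σ ν·ξ):
  D: 535.2 − 1(178.2) = 357
  H: 0 + 2(178.2) − 1(134.9) = 221.6
  F: 0 + 1(134.9) = 134.9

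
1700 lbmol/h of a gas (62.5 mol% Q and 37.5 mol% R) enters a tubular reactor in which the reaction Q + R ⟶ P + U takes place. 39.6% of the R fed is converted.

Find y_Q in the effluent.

R reacted = 0.396 × 637.5 = 252.5 lbmol/h; ν_R = −1, so ξ = 252.5/1 = 252.5 lbmol/h.
Outlet amounts (n = n₀ + ν ξ):
  Q: 1062 − 1(252.5) = 810
  R: 637.5 − 1(252.5) = 385
  P: 0 + 1(252.5) = 252.5
  U: 0 + 1(252.5) = 252.5
Total out = 1700 lbmol/h; y_Q = 810 / 1700 = 0.4765.

0.476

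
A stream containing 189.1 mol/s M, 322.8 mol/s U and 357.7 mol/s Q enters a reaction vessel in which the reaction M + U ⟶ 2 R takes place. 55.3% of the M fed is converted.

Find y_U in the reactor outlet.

M reacted = 0.553 × 189.1 = 104.6 mol/s; ν_M = −1, so ξ = 104.6/1 = 104.6 mol/s.
Outlet amounts (n = n₀ + ν ξ):
  M: 189.1 − 1(104.6) = 84.53
  U: 322.8 − 1(104.6) = 218.2
  R: 0 + 2(104.6) = 209.1
  Q: 357.7 (inert)
Total out = 869.6 mol/s; y_U = 218.2 / 869.6 = 0.251.

0.251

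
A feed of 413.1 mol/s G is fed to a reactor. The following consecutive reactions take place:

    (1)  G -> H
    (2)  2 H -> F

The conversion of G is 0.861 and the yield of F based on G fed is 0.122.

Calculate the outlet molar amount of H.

255 mol/s

Conversion of G: G consumed = 1ξ₁ = 0.861 × 413.1 → ξ₁ = 355.7 mol/s.
Yield of F: 1ξ₂ / 413.1 = 0.122 → ξ₂ = 50.4 mol/s.
Outlet amounts (n = n₀ + Σ ν·ξ):
  G: 413.1 − 1(355.7) = 57.42
  H: 0 + 1(355.7) − 2(50.4) = 254.9
  F: 0 + 1(50.4) = 50.4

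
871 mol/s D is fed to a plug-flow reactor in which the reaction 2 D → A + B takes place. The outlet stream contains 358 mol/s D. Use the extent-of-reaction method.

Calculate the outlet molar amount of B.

For D: n = n₀ − 2ξ → 358 = 871 − 2ξ, giving ξ = 256.5 mol/s.
Outlet amounts (n = n₀ + ν ξ):
  D: 871 − 2(256.5) = 358
  A: 0 + 1(256.5) = 256.5
  B: 0 + 1(256.5) = 256.5

256 mol/s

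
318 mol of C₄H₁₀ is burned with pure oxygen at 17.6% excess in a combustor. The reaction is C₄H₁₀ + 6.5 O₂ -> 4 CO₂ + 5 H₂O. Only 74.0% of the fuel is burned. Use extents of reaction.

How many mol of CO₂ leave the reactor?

941 mol

Stoichiometric O₂ = 6.5 × 318 = 2067 mol; O₂ fed = 2067 × 1.176 = 2431 mol.
Fuel reacted = 0.74 × 318 → ξ = 235.3 mol.
Outlet (n = n₀ + ν ξ):
  C₄H₁₀: 318 − 1(235.3) = 82.68
  O₂: 2431 − 6.5(235.3) = 901.2
  CO₂: 0 + 4(235.3) = 941.3
  H₂O: 0 + 5(235.3) = 1177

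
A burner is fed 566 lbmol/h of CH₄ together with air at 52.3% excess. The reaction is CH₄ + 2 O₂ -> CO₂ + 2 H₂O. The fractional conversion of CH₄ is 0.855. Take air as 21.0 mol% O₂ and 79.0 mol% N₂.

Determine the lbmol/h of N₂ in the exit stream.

Stoichiometric O₂ = 2 × 566 = 1132 lbmol/h; O₂ fed = 1132 × 1.523 = 1724 lbmol/h.
N₂ fed = 1724 × 79/21 = 6486 lbmol/h.
Fuel reacted = 0.855 × 566 → ξ = 483.9 lbmol/h.
Outlet (n = n₀ + ν ξ):
  CH₄: 566 − 1(483.9) = 82.07
  O₂: 1724 − 2(483.9) = 756.2
  N₂: 6486 (inert)
  CO₂: 0 + 1(483.9) = 483.9
  H₂O: 0 + 2(483.9) = 967.9

6490 lbmol/h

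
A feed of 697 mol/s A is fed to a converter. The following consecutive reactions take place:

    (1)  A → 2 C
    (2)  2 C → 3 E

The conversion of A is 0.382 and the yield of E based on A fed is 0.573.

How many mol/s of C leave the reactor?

Conversion of A: A consumed = 1ξ₁ = 0.382 × 697 → ξ₁ = 266.3 mol/s.
Yield of E: 3ξ₂ / 697 = 0.573 → ξ₂ = 133.1 mol/s.
Outlet amounts (n = n₀ + Σ ν·ξ):
  A: 697 − 1(266.3) = 430.7
  C: 0 + 2(266.3) − 2(133.1) = 266.3
  E: 0 + 3(133.1) = 399.4

266 mol/s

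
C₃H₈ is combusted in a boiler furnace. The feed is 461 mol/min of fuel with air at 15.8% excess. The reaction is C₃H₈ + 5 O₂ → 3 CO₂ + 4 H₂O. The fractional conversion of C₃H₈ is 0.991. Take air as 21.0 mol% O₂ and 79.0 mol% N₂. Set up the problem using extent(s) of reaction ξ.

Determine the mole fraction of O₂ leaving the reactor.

Stoichiometric O₂ = 5 × 461 = 2305 mol/min; O₂ fed = 2305 × 1.158 = 2669 mol/min.
N₂ fed = 2669 × 79/21 = 10040 mol/min.
Fuel reacted = 0.991 × 461 → ξ = 456.9 mol/min.
Outlet (n = n₀ + ν ξ):
  C₃H₈: 461 − 1(456.9) = 4.149
  O₂: 2669 − 5(456.9) = 384.9
  N₂: 10040 (inert)
  CO₂: 0 + 3(456.9) = 1371
  H₂O: 0 + 4(456.9) = 1827
Total out = 13630 mol/min; y_O₂ = 384.9 / 13630 = 0.02825.

0.0282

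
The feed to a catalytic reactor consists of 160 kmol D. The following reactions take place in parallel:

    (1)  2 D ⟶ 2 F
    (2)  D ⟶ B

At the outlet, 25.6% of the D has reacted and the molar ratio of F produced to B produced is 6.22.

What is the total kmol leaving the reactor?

Conversion of D: D consumed = 0.256 × 160 = 40.96 kmol = 2ξ₁ + 1ξ₂.
Selectivity: 2ξ₁ / (1ξ₂) = 6.22 → ξ₁ = 3.11 ξ₂.
Substitute: (2·3.11 + 1) ξ₂ = 40.96 → ξ₂ = 5.673 kmol, ξ₁ = 17.64 kmol.
Outlet amounts (n = n₀ + Σ ν·ξ):
  D: 160 − 2(17.64) − 1(5.673) = 119
  F: 0 + 2(17.64) = 35.29
  B: 0 + 1(5.673) = 5.673
Total out = 119 + 35.29 + 5.673 = 160 kmol.

160 kmol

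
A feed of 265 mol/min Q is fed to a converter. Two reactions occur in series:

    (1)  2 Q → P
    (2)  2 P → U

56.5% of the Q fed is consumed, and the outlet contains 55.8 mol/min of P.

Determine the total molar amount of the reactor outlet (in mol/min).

181 mol/min

Conversion of Q: Q consumed = 2ξ₁ = 0.565 × 265 → ξ₁ = 74.86 mol/min.
P balance: n_P = 0 + 1ξ₁ − 2ξ₂ = 55.8 → ξ₂ = (1·74.86 − 55.8)/2 = 9.531 mol/min.
Outlet amounts (n = n₀ + Σ ν·ξ):
  Q: 265 − 2(74.86) = 115.3
  P: 0 + 1(74.86) − 2(9.531) = 55.8
  U: 0 + 1(9.531) = 9.531
Total out = 115.3 + 55.8 + 9.531 = 180.6 mol/min.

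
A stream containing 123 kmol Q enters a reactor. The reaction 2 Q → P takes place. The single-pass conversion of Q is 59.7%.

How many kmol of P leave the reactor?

Q reacted = 0.597 × 123 = 73.43 kmol; ν_Q = −2, so ξ = 73.43/2 = 36.72 kmol.
Outlet amounts (n = n₀ + ν ξ):
  Q: 123 − 2(36.72) = 49.57
  P: 0 + 1(36.72) = 36.72

36.7 kmol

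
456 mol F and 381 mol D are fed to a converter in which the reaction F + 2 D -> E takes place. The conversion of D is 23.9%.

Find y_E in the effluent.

0.061

D reacted = 0.239 × 381 = 91.06 mol; ν_D = −2, so ξ = 91.06/2 = 45.53 mol.
Outlet amounts (n = n₀ + ν ξ):
  F: 456 − 1(45.53) = 410.5
  D: 381 − 2(45.53) = 289.9
  E: 0 + 1(45.53) = 45.53
Total out = 745.9 mol; y_E = 45.53 / 745.9 = 0.06104.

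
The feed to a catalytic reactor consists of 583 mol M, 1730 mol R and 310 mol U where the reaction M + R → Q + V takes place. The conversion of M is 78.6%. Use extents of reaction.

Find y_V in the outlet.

M reacted = 0.786 × 583 = 458.2 mol; ν_M = −1, so ξ = 458.2/1 = 458.2 mol.
Outlet amounts (n = n₀ + ν ξ):
  M: 583 − 1(458.2) = 124.8
  R: 1730 − 1(458.2) = 1272
  Q: 0 + 1(458.2) = 458.2
  V: 0 + 1(458.2) = 458.2
  U: 310 (inert)
Total out = 2623 mol; y_V = 458.2 / 2623 = 0.1747.

0.175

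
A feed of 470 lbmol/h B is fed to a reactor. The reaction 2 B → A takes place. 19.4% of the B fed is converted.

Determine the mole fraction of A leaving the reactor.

B reacted = 0.194 × 470 = 91.18 lbmol/h; ν_B = −2, so ξ = 91.18/2 = 45.59 lbmol/h.
Outlet amounts (n = n₀ + ν ξ):
  B: 470 − 2(45.59) = 378.8
  A: 0 + 1(45.59) = 45.59
Total out = 424.4 lbmol/h; y_A = 45.59 / 424.4 = 0.1074.

0.107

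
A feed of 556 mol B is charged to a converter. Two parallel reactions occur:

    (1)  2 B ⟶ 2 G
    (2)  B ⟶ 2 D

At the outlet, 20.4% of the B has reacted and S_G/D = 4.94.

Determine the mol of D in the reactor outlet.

20.8 mol

Conversion of B: B consumed = 0.204 × 556 = 113.4 mol = 2ξ₁ + 1ξ₂.
Selectivity: 2ξ₁ / (2ξ₂) = 4.94 → ξ₁ = 4.94 ξ₂.
Substitute: (2·4.94 + 1) ξ₂ = 113.4 → ξ₂ = 10.42 mol, ξ₁ = 51.5 mol.
Outlet amounts (n = n₀ + Σ ν·ξ):
  B: 556 − 2(51.5) − 1(10.42) = 442.6
  G: 0 + 2(51.5) = 103
  D: 0 + 2(10.42) = 20.85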